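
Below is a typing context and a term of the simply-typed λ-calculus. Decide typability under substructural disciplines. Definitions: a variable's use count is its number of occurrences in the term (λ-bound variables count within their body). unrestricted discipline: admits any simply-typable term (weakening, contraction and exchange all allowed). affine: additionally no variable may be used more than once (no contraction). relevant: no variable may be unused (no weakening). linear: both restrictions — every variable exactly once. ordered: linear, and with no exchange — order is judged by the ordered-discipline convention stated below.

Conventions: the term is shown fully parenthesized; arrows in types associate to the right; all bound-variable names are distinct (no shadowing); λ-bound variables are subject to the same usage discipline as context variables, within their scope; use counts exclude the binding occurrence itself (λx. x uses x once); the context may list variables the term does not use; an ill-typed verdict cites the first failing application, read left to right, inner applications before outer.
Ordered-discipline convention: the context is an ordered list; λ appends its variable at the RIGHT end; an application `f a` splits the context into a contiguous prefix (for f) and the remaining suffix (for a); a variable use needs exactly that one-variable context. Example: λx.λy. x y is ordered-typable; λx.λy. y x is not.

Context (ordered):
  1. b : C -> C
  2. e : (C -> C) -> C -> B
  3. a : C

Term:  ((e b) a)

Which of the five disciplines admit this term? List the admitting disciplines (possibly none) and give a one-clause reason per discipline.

accepted by: linear, affine, relevant, unrestricted
variable uses: b: 1×; e: 1×; a: 1×
left-to-right use order: e, b, a
typing: ✓ — B
ordered: ✗, no ordered split (uses run e, b, a)
linear: ✓, exactly-once usage across b, e, a
affine: ✓, b, e, a: no repeats, contraction unneeded
relevant: ✓, at least one use each (b, e, a)
unrestricted: ✓, type-checks (B) and nothing is barred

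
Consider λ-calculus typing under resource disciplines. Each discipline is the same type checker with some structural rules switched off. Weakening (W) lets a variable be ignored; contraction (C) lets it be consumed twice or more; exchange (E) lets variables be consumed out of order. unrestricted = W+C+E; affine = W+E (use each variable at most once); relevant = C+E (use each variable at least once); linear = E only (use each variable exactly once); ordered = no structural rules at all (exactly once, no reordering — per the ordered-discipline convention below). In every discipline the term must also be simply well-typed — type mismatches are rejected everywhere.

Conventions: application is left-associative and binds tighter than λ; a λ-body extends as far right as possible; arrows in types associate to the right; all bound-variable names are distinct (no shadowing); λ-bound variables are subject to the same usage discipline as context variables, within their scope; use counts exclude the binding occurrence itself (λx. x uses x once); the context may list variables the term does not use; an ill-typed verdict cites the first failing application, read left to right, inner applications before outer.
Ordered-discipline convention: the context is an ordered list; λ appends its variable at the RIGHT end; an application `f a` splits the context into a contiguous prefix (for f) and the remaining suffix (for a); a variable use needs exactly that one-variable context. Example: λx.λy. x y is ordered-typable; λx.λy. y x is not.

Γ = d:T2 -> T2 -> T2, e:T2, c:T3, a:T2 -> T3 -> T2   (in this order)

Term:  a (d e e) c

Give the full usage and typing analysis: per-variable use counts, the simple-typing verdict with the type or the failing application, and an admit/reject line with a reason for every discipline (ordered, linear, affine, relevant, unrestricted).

variable uses: d ×1, e ×2, c ×1, a ×1
uses in reading order: a, d, e, e, c
typing: the term checks, with type T2
ordered ✗ (uses contraction: e ×2)
linear ✗ (uses contraction: e ×2)
affine ✗ (uses contraction: e ×2)
relevant ✓ (at least one use each (d, e, c, a))
unrestricted ✓ (type-checks (T2) and nothing is barred)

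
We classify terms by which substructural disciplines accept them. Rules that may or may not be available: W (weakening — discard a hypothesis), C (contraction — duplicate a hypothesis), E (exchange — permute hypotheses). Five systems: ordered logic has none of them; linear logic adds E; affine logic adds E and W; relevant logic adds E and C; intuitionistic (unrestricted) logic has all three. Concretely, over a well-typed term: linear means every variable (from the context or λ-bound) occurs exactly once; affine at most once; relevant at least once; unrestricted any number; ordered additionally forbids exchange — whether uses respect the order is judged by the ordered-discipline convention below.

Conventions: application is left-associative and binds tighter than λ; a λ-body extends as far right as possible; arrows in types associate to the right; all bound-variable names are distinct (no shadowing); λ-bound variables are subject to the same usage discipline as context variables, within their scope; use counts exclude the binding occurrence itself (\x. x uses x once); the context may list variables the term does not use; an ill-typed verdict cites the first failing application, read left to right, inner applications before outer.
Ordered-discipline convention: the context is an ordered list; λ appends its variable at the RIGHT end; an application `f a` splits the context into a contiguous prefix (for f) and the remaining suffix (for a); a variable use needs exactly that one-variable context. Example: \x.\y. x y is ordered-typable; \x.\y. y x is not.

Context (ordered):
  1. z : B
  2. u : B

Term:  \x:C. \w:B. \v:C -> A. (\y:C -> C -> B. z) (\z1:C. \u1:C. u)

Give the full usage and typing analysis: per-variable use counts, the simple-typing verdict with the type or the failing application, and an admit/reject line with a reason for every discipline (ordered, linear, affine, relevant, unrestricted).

variable uses: z ×1; u ×1; x [bound] ×0; w [bound] ×0; v [bound] ×0; y [bound] ×0; z1 [bound] ×0; u1 [bound] ×0
use order (left to right): z, u
typing: well-typed at C -> B -> (C -> A) -> B
ordered ✗ (x, w, v, y, z1, u1 never used (weakening))
linear ✗ (x, w, v, y, z1, u1 never used (weakening))
affine ✓ (at most one use each (z, u, x, w, v, y, z1, u1))
relevant ✗ (x, w, v, y, z1, u1 never used (weakening))
unrestricted ✓ (type-checks (C -> B -> (C -> A) -> B) and nothing is barred)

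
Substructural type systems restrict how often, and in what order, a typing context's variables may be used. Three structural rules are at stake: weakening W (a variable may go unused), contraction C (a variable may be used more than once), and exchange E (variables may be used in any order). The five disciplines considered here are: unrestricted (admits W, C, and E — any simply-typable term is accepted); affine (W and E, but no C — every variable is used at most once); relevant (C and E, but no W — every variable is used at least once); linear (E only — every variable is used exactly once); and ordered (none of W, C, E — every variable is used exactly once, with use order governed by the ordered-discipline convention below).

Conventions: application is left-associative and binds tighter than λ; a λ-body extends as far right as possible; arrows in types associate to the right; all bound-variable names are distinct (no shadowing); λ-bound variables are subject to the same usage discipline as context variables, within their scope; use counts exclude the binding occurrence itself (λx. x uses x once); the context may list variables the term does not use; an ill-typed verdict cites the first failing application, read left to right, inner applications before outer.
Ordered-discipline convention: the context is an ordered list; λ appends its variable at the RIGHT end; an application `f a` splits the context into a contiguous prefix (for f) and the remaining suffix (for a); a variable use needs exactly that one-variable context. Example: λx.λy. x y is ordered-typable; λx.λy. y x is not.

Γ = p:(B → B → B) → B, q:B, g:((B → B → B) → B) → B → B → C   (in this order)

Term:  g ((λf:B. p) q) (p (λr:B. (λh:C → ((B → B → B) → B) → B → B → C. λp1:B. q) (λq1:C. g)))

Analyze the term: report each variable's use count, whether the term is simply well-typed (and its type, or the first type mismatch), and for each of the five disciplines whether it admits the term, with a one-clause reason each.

variable uses: p: 2×, q: 2×, g: 2×, f (bound): 0×, r (bound): 0×, h (bound): 0×, p1 (bound): 0×, q1 (bound): 0×
order of uses: g, p, q, p, q, g
typing: well-typed at B → C
ordered: ✗, needs contraction — p ×2, q ×2, g ×2; needs weakening: f, r, h, p1, q1 unused
linear: ✗, needs contraction — p ×2, q ×2, g ×2; needs weakening: f, r, h, p1, q1 unused
affine: ✗, needs contraction — p ×2, q ×2, g ×2
relevant: ✗, needs weakening: f, r, h, p1, q1 unused
unrestricted: ✓, simply typable at B → C; W, C, E all held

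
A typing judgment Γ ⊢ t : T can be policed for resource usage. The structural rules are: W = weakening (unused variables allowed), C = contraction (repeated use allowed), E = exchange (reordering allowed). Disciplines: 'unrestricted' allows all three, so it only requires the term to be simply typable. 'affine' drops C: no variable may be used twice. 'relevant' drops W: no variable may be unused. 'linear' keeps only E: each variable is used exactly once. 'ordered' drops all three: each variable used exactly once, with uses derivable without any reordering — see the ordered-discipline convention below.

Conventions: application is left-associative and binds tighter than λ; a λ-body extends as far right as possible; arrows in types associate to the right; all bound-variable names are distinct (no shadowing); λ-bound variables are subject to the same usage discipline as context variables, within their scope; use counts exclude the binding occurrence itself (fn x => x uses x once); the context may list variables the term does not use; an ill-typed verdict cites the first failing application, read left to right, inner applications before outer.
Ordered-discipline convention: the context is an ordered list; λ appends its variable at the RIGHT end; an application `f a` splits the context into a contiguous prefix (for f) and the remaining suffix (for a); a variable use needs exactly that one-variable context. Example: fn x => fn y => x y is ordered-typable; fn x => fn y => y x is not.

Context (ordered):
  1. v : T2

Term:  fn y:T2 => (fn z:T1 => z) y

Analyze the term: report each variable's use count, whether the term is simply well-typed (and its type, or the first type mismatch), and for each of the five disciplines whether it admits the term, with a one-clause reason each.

variable uses: v: 0; y [bound]: 1; z [bound]: 1
use order (left to right): z, y
typing: ill-typed: argument of type T2 where T1 is required
ordered: ✗ — fails simple typing
linear: ✗ — a type mismatch blocks all five
affine: ✗ — the type mismatch rejects it
relevant: ✗ — not simply typable
unrestricted: ✗ — fails simple typing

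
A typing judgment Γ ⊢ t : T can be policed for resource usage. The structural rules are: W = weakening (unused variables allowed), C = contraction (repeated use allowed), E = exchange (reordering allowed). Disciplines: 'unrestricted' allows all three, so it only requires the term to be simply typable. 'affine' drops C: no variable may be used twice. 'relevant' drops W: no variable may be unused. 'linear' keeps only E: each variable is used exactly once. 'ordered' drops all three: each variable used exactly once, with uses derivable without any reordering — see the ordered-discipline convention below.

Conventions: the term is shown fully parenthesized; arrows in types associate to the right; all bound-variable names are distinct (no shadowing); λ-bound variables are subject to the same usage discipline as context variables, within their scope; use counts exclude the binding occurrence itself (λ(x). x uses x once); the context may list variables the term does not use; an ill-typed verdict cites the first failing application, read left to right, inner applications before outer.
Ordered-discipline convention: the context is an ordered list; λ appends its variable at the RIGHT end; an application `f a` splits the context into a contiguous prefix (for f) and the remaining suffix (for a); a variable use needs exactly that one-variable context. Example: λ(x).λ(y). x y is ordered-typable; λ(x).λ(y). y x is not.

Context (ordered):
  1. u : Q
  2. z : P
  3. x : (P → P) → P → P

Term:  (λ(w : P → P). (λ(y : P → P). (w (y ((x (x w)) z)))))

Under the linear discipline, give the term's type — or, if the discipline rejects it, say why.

not well-typed under linear — needs contraction — x ×2, w ×2; needs weakening: u unused
counts: u ×0, z ×1, x ×2, w (λ-bound) ×2, y (λ-bound) ×1
use order (left to right): w, y, x, x, w, z
typing: ✓ — (P → P) → (P → P) → P
across the five disciplines: ordered ✗ | linear ✗ | affine ✗ | relevant ✗ | unrestricted ✓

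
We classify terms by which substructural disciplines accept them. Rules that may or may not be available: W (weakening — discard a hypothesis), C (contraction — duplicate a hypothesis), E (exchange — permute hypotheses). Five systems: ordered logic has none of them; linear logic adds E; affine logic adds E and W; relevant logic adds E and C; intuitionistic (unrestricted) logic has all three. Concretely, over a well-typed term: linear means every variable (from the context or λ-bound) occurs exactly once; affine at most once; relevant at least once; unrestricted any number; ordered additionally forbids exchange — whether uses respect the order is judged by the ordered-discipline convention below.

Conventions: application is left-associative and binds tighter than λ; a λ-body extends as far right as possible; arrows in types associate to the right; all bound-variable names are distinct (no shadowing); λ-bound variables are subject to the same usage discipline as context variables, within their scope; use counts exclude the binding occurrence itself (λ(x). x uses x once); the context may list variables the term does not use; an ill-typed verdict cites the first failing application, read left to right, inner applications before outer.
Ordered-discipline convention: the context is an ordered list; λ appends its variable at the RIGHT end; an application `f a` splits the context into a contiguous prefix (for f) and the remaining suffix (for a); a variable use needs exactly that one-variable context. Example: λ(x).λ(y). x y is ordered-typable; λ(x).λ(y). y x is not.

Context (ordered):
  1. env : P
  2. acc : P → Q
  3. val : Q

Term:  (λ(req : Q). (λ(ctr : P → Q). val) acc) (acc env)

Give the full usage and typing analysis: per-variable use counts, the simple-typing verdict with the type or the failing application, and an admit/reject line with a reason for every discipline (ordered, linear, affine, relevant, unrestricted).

counts: env: 1, acc: 2, val: 1, req (λ-bound): 0, ctr (λ-bound): 0
order of uses: val, acc, acc, env
typing: well-typed — term : Q
ordered: ✗ — repeated use of acc ×2; req, ctr left unused
linear: ✗ — repeated use of acc ×2; req, ctr left unused
affine: ✗ — repeated use of acc ×2
relevant: ✗ — req, ctr left unused
unrestricted: ✓ — simply typable at Q; W, C, E all held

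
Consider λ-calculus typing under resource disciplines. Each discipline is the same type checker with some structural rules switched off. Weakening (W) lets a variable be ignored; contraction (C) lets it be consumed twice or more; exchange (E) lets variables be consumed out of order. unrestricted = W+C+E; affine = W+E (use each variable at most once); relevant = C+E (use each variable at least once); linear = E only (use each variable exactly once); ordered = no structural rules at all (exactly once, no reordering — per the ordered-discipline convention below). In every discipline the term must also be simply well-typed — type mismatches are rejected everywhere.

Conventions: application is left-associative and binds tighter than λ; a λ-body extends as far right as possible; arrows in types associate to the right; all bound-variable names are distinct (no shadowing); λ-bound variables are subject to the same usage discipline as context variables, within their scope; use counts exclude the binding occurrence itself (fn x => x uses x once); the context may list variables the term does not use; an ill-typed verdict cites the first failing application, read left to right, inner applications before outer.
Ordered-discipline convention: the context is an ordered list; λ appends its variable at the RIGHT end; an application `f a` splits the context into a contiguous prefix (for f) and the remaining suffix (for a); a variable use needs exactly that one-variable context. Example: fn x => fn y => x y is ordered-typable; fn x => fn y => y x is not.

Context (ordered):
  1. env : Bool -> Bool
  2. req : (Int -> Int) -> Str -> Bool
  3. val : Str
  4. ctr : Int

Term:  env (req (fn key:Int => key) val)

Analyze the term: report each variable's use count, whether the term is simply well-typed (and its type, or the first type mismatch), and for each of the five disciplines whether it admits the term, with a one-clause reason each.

usage: env=1, req=1, val=1, ctr=0, key (bound)=1
left-to-right use order: env, req, key, val
typing: well-typed — term : Bool
ordered: ✗, unused: ctr — weakening required
linear: ✗, unused: ctr — weakening required
affine: ✓, env, req, val, ctr, key: no repeats, contraction unneeded
relevant: ✗, unused: ctr — weakening required
unrestricted: ✓, simply typable at Bool; W, C, E all held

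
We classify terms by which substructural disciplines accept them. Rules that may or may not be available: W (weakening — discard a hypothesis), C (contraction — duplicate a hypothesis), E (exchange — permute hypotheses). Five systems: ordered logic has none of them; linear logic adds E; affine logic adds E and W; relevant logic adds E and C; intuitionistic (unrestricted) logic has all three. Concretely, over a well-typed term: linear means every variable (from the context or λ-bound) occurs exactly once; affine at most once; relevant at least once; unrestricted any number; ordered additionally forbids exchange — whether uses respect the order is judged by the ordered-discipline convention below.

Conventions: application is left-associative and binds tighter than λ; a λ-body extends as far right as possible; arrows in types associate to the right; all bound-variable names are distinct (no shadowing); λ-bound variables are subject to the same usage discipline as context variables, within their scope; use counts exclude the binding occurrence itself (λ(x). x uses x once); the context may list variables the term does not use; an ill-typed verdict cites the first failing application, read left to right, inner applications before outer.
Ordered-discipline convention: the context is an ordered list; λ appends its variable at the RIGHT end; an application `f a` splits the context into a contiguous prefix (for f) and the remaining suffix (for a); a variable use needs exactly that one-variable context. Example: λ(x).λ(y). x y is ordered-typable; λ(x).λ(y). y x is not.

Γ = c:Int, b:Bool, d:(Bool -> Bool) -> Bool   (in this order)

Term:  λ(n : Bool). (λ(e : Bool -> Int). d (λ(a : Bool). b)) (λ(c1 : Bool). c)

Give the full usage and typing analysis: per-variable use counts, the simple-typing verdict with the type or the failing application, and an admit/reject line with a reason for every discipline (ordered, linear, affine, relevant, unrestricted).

variable uses: c: 1, b: 1, d: 1, n (λ-bound): 0, e (λ-bound): 0, a (λ-bound): 0, c1 (λ-bound): 0
use order (left to right): d, b, c
typing: well-typed — term : Bool -> Bool
ordered ✗ (n, e, a, c1 left unused)
linear ✗ (n, e, a, c1 left unused)
affine ✓ (none of c, b, d, n, e, a, c1 used more than once)
relevant ✗ (n, e, a, c1 left unused)
unrestricted ✓ (well-typed at Bool -> Bool; no restrictions here)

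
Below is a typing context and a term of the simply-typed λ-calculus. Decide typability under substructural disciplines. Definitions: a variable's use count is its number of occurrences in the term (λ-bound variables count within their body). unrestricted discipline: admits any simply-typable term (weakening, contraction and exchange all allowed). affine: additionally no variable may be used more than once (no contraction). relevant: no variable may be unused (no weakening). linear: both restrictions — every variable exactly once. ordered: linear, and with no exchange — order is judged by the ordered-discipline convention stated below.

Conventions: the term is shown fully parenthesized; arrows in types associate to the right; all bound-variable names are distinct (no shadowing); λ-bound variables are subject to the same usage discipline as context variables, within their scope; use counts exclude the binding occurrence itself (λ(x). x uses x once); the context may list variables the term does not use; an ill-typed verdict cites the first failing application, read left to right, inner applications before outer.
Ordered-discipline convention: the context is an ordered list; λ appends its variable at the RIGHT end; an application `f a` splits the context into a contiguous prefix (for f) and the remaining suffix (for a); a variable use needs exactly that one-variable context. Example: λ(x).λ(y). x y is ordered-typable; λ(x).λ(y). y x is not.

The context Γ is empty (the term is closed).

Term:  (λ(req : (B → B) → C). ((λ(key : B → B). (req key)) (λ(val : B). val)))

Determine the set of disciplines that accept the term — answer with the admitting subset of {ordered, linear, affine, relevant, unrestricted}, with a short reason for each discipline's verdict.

admitted in: ordered, linear, affine, relevant, unrestricted
usage: req [bound]: 1; key [bound]: 1; val [bound]: 1
uses in reading order: req, key, val
typing: well-typed at ((B → B) → C) → C
ordered: ✓ — req, key, val once each; derivable with no W/C/E
linear: ✓ — each of req, key, val used exactly once
affine: ✓ — none of req, key, val used more than once
relevant: ✓ — req, key, val: all used, weakening unneeded
unrestricted: ✓ — simply typable at ((B → B) → C) → C; W, C, E all held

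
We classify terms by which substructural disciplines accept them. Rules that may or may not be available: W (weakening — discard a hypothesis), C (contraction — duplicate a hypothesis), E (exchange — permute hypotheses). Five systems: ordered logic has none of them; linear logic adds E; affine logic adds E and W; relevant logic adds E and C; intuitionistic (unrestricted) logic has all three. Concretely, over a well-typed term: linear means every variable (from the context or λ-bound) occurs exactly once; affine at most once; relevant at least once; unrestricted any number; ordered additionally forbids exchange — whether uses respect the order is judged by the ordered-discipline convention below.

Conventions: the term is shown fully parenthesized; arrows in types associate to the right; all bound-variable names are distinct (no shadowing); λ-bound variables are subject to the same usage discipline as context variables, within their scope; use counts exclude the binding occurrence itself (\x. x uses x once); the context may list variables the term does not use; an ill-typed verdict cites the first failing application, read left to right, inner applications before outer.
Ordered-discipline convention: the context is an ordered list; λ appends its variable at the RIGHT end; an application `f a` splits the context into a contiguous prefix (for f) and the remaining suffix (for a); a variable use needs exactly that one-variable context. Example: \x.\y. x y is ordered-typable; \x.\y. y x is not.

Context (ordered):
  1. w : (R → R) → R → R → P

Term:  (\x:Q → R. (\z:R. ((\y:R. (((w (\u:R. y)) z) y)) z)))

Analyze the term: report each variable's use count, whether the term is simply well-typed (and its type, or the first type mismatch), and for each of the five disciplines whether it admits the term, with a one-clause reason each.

counts: w: 1; x (λ-bound): 0; z (λ-bound): 2; y (λ-bound): 2; u (λ-bound): 0
uses in reading order: w, y, z, y, z
typing: the term checks, with type (Q → R) → R → P
ordered: ✗ — z ×2, y ×2 used more than once (contraction); unused: x, u — weakening required
linear: ✗ — z ×2, y ×2 used more than once (contraction); unused: x, u — weakening required
affine: ✗ — z ×2, y ×2 used more than once (contraction)
relevant: ✗ — unused: x, u — weakening required
unrestricted: ✓ — simply typable at (Q → R) → R → P; W, C, E all held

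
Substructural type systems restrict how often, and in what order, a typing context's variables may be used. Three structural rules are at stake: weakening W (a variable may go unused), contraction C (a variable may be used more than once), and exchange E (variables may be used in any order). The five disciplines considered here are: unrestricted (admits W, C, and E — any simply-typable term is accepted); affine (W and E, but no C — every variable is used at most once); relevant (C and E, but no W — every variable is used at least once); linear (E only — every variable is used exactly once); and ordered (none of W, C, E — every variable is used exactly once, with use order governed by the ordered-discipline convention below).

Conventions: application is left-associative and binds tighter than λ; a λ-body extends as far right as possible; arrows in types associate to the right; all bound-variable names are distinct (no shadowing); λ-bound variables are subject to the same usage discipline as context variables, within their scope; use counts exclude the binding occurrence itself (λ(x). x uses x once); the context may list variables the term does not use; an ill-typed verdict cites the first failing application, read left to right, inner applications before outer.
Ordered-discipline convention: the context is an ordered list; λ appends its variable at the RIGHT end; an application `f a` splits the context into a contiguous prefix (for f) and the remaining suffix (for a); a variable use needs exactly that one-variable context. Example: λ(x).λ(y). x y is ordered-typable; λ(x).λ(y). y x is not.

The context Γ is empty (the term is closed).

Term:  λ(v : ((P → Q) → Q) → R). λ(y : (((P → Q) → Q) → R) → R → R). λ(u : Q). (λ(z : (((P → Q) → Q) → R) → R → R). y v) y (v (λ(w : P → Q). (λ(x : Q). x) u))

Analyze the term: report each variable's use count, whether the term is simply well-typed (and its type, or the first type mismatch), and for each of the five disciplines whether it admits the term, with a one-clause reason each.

counts: v (bound): 2×; y (bound): 2×; u (bound): 1×; z (bound): 0×; w (bound): 0×; x (bound): 1×
uses in reading order: y, v, y, v, x, u
typing: the term checks, with type (((P → Q) → Q) → R) → ((((P → Q) → Q) → R) → R → R) → Q → R
ordered: ✗, uses contraction: v ×2, y ×2; unused: z, w — weakening required
linear: ✗, uses contraction: v ×2, y ×2; unused: z, w — weakening required
affine: ✗, uses contraction: v ×2, y ×2
relevant: ✗, unused: z, w — weakening required
unrestricted: ✓, typability at (((P → Q) → Q) → R) → ((((P → Q) → Q) → R) → R → R) → Q → R is all that's needed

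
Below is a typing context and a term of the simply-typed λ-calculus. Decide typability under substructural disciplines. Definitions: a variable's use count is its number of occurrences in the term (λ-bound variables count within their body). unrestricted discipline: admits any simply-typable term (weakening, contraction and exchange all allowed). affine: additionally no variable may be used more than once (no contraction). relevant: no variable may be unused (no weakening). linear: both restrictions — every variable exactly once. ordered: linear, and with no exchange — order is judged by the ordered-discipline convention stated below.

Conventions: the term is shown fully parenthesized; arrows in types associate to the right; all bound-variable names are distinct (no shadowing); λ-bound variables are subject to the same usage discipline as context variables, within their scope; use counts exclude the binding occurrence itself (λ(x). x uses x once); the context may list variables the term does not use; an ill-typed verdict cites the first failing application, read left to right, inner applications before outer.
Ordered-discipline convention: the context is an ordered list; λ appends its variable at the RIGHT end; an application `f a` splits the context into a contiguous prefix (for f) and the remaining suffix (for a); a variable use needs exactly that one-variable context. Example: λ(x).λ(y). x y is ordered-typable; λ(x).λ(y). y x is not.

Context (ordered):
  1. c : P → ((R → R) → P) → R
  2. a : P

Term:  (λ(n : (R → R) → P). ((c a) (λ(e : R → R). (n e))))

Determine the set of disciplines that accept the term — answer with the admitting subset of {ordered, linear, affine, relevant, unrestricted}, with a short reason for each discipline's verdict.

admitted in: ordered, linear, affine, relevant, unrestricted
counts: c ×1, a ×1, n [bound] ×1, e [bound] ×1
left-to-right use order: c, a, n, e
typing: ✓ — ((R → R) → P) → R
ordered: ✓ — single-use (c, a, n, e), ordered derivation ok
linear: ✓ — single use per variable (c, a, n, e)
affine: ✓ — c, a, n, e: no repeats, contraction unneeded
relevant: ✓ — every one of c, a, n, e appears
unrestricted: ✓ — type-checks (((R → R) → P) → R) and nothing is barred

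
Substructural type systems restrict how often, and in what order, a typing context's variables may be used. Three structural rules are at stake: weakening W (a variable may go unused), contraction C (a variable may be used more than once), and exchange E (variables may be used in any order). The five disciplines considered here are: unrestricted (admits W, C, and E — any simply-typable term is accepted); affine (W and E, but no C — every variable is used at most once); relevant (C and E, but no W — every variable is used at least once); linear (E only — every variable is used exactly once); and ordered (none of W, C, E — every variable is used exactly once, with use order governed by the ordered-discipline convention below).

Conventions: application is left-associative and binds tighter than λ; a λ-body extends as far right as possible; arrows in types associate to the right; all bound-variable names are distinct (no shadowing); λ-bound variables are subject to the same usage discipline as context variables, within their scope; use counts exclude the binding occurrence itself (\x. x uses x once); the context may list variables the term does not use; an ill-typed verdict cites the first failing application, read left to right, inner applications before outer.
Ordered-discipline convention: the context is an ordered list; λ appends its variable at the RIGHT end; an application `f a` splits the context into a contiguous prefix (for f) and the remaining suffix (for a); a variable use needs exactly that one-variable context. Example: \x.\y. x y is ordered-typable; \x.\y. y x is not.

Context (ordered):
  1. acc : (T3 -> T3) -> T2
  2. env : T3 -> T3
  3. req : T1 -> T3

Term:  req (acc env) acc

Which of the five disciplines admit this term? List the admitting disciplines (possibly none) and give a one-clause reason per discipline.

admitted by: none
usage: acc=2; env=1; req=1
use order (left to right): req, acc, env, acc
typing: ill-typed: an application expects T1 but receives T2
ordered: ✗ — a type mismatch blocks all five
linear: ✗ — the type mismatch rejects it
affine: ✗ — not simply typable
relevant: ✗ — fails simple typing
unrestricted: ✗ — a type mismatch blocks all five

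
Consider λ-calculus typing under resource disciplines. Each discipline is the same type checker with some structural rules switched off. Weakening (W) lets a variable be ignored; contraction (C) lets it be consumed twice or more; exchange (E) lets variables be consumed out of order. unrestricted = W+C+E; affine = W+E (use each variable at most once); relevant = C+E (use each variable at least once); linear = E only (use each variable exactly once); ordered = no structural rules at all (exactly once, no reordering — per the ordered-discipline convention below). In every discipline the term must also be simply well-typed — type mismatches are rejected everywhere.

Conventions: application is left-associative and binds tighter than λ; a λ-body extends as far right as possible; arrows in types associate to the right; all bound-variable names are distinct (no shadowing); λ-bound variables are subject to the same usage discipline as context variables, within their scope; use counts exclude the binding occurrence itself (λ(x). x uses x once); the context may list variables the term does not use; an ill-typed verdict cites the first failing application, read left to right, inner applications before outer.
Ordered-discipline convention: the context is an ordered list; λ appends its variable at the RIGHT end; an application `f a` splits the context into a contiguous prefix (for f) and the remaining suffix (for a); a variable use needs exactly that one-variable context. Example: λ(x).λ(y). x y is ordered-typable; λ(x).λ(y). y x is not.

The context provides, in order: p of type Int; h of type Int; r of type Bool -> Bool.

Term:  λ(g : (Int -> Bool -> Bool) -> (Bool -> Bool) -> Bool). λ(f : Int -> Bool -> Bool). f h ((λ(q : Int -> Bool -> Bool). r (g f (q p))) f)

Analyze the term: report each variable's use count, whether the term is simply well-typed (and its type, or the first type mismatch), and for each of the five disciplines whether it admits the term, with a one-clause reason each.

variable uses: p=1; h=1; r=1; g [bound]=1; f [bound]=3; q [bound]=1
left-to-right use order: f, h, r, g, f, q, p, f
typing: well-typed at ((Int -> Bool -> Bool) -> (Bool -> Bool) -> Bool) -> (Int -> Bool -> Bool) -> Bool
ordered: ✗ — uses contraction: f ×3
linear: ✗ — uses contraction: f ×3
affine: ✗ — uses contraction: f ×3
relevant: ✓ — every one of p, h, r, g, f, q appears
unrestricted: ✓ — simply typable at ((Int -> Bool -> Bool) -> (Bool -> Bool) -> Bool) -> (Int -> Bool -> Bool) -> Bool; W, C, E all held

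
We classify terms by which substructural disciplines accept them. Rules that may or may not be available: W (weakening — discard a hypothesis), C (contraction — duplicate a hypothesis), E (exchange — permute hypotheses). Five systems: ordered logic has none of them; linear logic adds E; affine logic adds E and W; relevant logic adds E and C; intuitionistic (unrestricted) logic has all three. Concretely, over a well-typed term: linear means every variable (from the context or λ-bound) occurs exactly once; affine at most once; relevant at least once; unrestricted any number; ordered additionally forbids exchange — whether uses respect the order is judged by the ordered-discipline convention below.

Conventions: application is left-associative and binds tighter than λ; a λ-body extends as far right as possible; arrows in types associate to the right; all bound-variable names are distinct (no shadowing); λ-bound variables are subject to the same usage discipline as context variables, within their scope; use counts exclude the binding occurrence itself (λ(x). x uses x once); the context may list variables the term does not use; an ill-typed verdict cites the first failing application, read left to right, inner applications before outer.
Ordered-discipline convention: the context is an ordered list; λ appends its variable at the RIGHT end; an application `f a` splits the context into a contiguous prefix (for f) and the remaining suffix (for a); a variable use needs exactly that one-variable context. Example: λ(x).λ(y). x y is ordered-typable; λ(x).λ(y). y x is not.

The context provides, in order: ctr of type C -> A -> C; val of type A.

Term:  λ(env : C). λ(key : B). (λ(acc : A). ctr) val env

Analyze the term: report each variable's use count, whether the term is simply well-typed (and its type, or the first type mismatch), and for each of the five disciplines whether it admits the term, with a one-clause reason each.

usage: ctr=1, val=1, env (λ-bound)=1, key (λ-bound)=0, acc (λ-bound)=0
order of uses: ctr, val, env
typing: ✓ — C -> B -> A -> C
ordered: ✗, key, acc left unused
linear: ✗, key, acc left unused
affine: ✓, no duplicate uses among ctr, val, env, key, acc
relevant: ✗, key, acc left unused
unrestricted: ✓, well-typed at C -> B -> A -> C; no restrictions here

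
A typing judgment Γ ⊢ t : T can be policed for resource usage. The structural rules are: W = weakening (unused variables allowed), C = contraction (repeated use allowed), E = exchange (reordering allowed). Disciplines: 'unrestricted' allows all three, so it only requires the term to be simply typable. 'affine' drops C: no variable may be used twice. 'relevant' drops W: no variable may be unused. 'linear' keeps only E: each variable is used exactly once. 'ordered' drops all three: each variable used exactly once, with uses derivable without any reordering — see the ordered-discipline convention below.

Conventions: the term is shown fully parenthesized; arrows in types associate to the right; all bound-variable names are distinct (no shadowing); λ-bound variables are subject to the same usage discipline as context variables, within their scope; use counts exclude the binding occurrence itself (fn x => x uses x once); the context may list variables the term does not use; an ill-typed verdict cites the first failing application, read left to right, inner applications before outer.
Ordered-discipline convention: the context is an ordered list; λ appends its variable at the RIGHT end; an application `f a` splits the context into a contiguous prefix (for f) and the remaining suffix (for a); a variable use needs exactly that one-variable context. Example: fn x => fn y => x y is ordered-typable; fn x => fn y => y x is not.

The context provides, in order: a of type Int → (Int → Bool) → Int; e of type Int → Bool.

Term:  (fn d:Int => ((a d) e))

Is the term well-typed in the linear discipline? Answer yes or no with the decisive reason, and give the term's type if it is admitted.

yes — a, e, d: one use apiece; term : Int → Int
counts: a ×1; e ×1; d [bound] ×1
order of uses: a, d, e
typing: well-typed — term : Int → Int
across the five disciplines: ordered ✗ | linear ✓ | affine ✓ | relevant ✓ | unrestricted ✓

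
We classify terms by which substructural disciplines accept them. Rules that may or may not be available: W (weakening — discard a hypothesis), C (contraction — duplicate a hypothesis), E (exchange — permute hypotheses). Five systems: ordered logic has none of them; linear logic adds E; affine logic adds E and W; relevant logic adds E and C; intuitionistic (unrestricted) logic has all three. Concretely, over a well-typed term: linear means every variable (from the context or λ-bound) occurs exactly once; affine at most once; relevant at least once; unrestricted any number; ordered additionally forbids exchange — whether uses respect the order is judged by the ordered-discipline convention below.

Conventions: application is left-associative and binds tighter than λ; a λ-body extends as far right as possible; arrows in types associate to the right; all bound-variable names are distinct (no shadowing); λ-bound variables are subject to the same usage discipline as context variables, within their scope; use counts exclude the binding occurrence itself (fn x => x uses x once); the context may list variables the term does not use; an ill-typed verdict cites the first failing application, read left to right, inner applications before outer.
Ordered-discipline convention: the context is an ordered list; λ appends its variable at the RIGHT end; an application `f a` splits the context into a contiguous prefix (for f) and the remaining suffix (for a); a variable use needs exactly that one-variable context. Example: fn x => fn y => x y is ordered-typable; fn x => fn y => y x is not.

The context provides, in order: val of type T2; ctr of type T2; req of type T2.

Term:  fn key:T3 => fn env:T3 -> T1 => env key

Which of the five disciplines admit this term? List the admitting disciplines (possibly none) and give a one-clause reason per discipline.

admitting disciplines: affine, unrestricted
counts: val=0; ctr=0; req=0; key [bound]=1; env [bound]=1
uses in reading order: env, key
typing: the term checks, with type T3 -> (T3 -> T1) -> T1
ordered: ✗ — unused: val, ctr, req — weakening required
linear: ✗ — unused: val, ctr, req — weakening required
affine: ✓ — none of val, ctr, req, key, env used more than once
relevant: ✗ — unused: val, ctr, req — weakening required
unrestricted: ✓ — type-checks (T3 -> (T3 -> T1) -> T1) and nothing is barred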